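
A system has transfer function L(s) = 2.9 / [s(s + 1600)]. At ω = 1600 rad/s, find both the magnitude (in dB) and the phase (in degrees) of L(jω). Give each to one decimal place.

|j1600 + 1600| = √(1600² + 1600²) = 2263
|j1600| = 1600
|L(j1600)| = 2.9 / (2263 × 1600) = 8.0102e-07
20 log₁₀(8.0102e-07) = -121.93 dB
∠(j1600 + 1600) = arctan(1600/1600) = 45.00°
∠(j1600) = 90.00°
∠L(j1600) = − (45.00° + 90.00°) = -135.00°

|L| = -121.9 dB, ∠L = -135.0°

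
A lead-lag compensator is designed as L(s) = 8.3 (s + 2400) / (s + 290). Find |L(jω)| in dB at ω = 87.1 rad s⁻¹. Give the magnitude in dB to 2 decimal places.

36.37 dB

|j87.1 + 2400| = √(87.1² + 2400²) = 2402
|j87.1 + 290| = √(87.1² + 290²) = 302.8
|L(j87.1)| = 8.3 × 2402 / 302.8 = 65.83
20 log₁₀(65.83) = 36.368 dB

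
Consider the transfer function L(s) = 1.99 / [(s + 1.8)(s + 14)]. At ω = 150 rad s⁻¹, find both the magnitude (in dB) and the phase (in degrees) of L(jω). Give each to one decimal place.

|j150 + 1.8| = √(150² + 1.8²) = 150
|j150 + 14| = √(150² + 14²) = 150.7
|L(j150)| = 1.99 / (150 × 150.7) = 8.8055e-05
20 log₁₀(8.8055e-05) = -81.10 dB
∠(j150 + 1.8) = arctan(150/1.8) = 89.31°
∠(j150 + 14) = arctan(150/14) = 84.67°
∠L(j150) = − (89.31° + 84.67°) = -173.98°

|L| = -81.1 dB, ∠L = -174.0°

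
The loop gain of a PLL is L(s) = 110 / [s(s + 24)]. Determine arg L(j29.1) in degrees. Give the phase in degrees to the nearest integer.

-140°

∠(j29.1 + 24) = arctan(29.1/24) = 50.49°
∠(j29.1) = 90.00°
∠L(j29.1) = − (50.49° + 90.00°) = -140.49°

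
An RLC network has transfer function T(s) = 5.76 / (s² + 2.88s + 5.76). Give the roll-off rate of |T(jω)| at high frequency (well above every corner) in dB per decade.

With 0 zeros and 2 poles, the high-frequency asymptotic slope is 20 × (0 − 2) = -40 dB/decade.

-40 dB/decade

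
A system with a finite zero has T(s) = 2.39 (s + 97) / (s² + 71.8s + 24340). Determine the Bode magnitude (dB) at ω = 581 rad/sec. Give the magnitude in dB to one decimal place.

|j581 + 97| = √(581² + 97²) = 589
|(j581)² + 71.8(j581) + 24340| = |-3.1322e+05 + j41716| = 3.16e+05
|T(j581)| = 2.39 × 589 / 3.16e+05 = 0.0044553
20 log₁₀(0.0044553) = -47.02 dB

-47.0 dB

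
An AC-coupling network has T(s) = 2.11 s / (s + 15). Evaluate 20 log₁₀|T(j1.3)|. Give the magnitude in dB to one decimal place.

-14.8 dB

|j1.3| = 1.3
|j1.3 + 15| = √(1.3² + 15²) = 15.06
|T(j1.3)| = 2.11 × 1.3 / 15.06 = 0.18218
20 log₁₀(0.18218) = -14.79 dB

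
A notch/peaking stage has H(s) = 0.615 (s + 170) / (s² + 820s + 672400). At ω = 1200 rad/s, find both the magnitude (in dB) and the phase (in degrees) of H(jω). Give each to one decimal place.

|j1200 + 170| = √(1200² + 170²) = 1212
|(j1200)² + 820(j1200) + 672400| = |-7.676e+05 + j9.84e+05| = 1.248e+06
|H(j1200)| = 0.615 × 1212 / 1.248e+06 = 0.00059726
20 log₁₀(0.00059726) = -64.48 dB
∠(j1200 + 170) = arctan(1200/170) = 81.94°
∠[(j1200)² + 820(j1200) + 672400] = ∠[-7.676e+05 + j9.84e+05] = 127.96°
∠H(j1200) = 81.94° − 127.96° = -46.02°

|H| = -64.5 dB, ∠H = -46.0°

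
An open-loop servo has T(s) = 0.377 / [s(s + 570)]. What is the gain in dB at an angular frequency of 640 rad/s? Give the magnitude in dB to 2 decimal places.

-123.26 dB

|j640 + 570| = √(640² + 570²) = 857
|j640| = 640
|T(j640)| = 0.377 / (857 × 640) = 6.8733e-07
20 log₁₀(6.8733e-07) = -123.257 dB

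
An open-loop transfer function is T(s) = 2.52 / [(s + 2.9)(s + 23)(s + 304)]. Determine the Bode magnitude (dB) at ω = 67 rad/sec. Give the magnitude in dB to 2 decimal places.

|j67 + 2.9| = √(67² + 2.9²) = 67.06
|j67 + 23| = √(67² + 23²) = 70.84
|j67 + 304| = √(67² + 304²) = 311.3
|T(j67)| = 2.52 / (67.06 × 70.84 × 311.3) = 1.704e-06
20 log₁₀(1.704e-06) = -115.370 dB

-115.37 dB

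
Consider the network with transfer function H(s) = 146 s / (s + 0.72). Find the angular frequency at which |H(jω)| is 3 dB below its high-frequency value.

For a single-pole high-pass, the −3 dB point is at the pole: ω = 0.72 rad/sec.

0.72 rad/sec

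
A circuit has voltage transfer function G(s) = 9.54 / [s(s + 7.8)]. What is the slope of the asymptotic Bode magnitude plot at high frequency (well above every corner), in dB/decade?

With 0 zeros and 2 poles, the high-frequency asymptotic slope is 20 × (0 − 2) = -40 dB/decade.

-40 dB/decade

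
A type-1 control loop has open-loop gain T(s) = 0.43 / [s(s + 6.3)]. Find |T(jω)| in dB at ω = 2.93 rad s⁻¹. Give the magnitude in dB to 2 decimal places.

|j2.93 + 6.3| = √(2.93² + 6.3²) = 6.948
|j2.93| = 2.93
|T(j2.93)| = 0.43 / (6.948 × 2.93) = 0.021122
20 log₁₀(0.021122) = -33.505 dB

-33.51 dB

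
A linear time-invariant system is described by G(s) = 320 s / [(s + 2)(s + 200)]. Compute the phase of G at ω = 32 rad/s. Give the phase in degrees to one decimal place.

∠(j32) = 90.00°
∠(j32 + 2) = arctan(32/2) = 86.42°
∠(j32 + 200) = arctan(32/200) = 9.09°
∠G(j32) = 90.00° − (86.42° + 9.09°) = -5.51°

-5.5°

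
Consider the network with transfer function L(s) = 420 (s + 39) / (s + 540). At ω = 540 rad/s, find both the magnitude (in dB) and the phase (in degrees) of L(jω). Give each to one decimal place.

|L| = 49.5 dB, ∠L = 40.9 deg

|j540 + 39| = √(540² + 39²) = 541.4
|j540 + 540| = √(540² + 540²) = 763.7
|L(j540)| = 420 × 541.4 / 763.7 = 297.76
20 log₁₀(297.76) = 49.48 dB
∠(j540 + 39) = arctan(540/39) = 85.87°
∠(j540 + 540) = arctan(540/540) = 45.00°
∠L(j540) = 85.87° − 45.00° = 40.87°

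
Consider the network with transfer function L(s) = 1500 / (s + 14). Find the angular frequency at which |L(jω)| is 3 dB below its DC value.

For a single-pole low-pass, the −3 dB point is at the pole: ω = 14 rad s⁻¹.

14 rad s⁻¹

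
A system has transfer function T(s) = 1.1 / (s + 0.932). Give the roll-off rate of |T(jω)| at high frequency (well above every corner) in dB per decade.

With 0 zeros and 1 pole, the high-frequency asymptotic slope is 20 × (0 − 1) = -20 dB/decade.

-20 dB/decade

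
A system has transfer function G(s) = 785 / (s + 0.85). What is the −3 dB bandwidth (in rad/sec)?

For a single-pole low-pass, the −3 dB point is at the pole: ω = 0.85 rad/sec.

0.85 rad/sec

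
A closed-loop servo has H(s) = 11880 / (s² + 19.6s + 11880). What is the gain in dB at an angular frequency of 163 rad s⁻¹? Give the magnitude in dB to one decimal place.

|(j163)² + 19.6(j163) + 11880| = |-14689 + j3194.8| = 1.503e+04
|H(j163)| = 11880 / 1.503e+04 = 0.79029
20 log₁₀(0.79029) = -2.04 dB

-2.0 dB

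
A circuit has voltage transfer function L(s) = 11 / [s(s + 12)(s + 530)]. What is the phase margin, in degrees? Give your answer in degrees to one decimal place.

Gain crossover: |L(jω)| = 1 at ω ≈ 0.00173 rad s⁻¹.
∠L(j0.00173) = −90° − arctan(0.00173/12) − arctan(0.00173/530) ≈ -90.01°
PM = 180° + (-90.01°) = 89.99°

90.0°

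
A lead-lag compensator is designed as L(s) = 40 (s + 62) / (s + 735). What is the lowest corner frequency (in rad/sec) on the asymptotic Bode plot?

Break frequencies occur at each pole and zero magnitude: 62 rad/sec, 735 rad/sec.
The lowest is 62 rad/sec.

62 rad/sec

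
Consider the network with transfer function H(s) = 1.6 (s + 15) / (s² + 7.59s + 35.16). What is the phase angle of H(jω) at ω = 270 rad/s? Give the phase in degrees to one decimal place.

-91.6°

∠(j270 + 15) = arctan(270/15) = 86.82°
∠[(j270)² + 7.59(j270) + 35.16] = ∠[-72865 + j2049.3] = 178.39°
∠H(j270) = 86.82° − 178.39° = -91.57°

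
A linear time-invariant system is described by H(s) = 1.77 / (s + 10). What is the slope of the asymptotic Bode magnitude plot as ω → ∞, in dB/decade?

With 0 zeros and 1 pole, the high-frequency asymptotic slope is 20 × (0 − 1) = -20 dB/decade.

-20 dB/decade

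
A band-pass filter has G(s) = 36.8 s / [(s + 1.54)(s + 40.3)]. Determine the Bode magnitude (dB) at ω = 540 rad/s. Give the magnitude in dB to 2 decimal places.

|j540| = 540
|j540 + 1.54| = √(540² + 1.54²) = 540
|j540 + 40.3| = √(540² + 40.3²) = 541.5
|G(j540)| = 36.8 × 540 / (540 × 541.5) = 0.067959
20 log₁₀(0.067959) = -23.355 dB

-23.36 dB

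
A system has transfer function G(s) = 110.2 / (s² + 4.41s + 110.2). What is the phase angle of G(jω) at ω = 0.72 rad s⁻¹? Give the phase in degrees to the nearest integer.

-2°

∠[(j0.72)² + 4.41(j0.72) + 110.2] = ∠[109.68 + j3.1752] = 1.66°
∠G(j0.72) = −1.66° = -1.66°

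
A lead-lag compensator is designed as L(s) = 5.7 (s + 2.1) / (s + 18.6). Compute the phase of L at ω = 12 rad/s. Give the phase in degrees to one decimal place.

47.2°

∠(j12 + 2.1) = arctan(12/2.1) = 80.07°
∠(j12 + 18.6) = arctan(12/18.6) = 32.83°
∠L(j12) = 80.07° − 32.83° = 47.25°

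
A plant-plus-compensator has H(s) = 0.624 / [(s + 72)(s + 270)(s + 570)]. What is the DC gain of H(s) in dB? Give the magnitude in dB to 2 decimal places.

-144.99 dB

H(0) = 0.624 / (72 × 270 × 570) = 5.6314e-08
20 log₁₀(5.6314e-08) = -144.988 dB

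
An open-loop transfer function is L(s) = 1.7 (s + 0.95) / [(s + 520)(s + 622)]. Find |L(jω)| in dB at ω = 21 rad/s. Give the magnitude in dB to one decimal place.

-79.1 dB

|j21 + 0.95| = √(21² + 0.95²) = 21.02
|j21 + 520| = √(21² + 520²) = 520.4
|j21 + 622| = √(21² + 622²) = 622.4
|L(j21)| = 1.7 × 21.02 / (520.4 × 622.4) = 0.00011034
20 log₁₀(0.00011034) = -79.15 dB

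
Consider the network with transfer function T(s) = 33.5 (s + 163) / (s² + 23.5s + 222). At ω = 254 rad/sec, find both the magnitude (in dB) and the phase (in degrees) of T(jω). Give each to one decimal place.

|j254 + 163| = √(254² + 163²) = 301.8
|(j254)² + 23.5(j254) + 222| = |-64294 + j5969| = 6.457e+04
|T(j254)| = 33.5 × 301.8 / 6.457e+04 = 0.15658
20 log₁₀(0.15658) = -16.11 dB
∠(j254 + 163) = arctan(254/163) = 57.31°
∠[(j254)² + 23.5(j254) + 222] = ∠[-64294 + j5969] = 174.70°
∠T(j254) = 57.31° − 174.70° = -117.39°

|T| = -16.1 dB, ∠T = -117.4 deg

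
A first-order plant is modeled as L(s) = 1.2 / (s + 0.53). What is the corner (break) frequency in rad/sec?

The single real pole at s = −0.53 gives a corner at ω = 0.53 rad/sec.

0.53 rad/sec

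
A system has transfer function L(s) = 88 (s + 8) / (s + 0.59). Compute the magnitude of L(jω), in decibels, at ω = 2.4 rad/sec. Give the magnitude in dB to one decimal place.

49.5 dB

|j2.4 + 8| = √(2.4² + 8²) = 8.352
|j2.4 + 0.59| = √(2.4² + 0.59²) = 2.471
|L(j2.4)| = 88 × 8.352 / 2.471 = 297.39
20 log₁₀(297.39) = 49.47 dB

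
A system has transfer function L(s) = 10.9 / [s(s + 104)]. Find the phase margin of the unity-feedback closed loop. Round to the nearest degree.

90 deg

Gain crossover: |L(jω)| = 1 at ω ≈ 0.105 rad s⁻¹.
∠L(j0.105) = −90° − arctan(0.105/104) ≈ -90.06°
PM = 180° + (-90.06°) = 89.94°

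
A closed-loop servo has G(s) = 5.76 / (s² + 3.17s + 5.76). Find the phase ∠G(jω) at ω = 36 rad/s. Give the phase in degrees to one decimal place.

-174.9°

∠[(j36)² + 3.17(j36) + 5.76] = ∠[-1290.2 + j114.12] = 174.95°
∠G(j36) = −174.95° = -174.95°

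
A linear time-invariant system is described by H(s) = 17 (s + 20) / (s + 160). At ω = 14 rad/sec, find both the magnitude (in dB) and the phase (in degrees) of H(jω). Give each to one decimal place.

|H| = 8.2 dB, ∠H = 30.0°

|j14 + 20| = √(14² + 20²) = 24.41
|j14 + 160| = √(14² + 160²) = 160.6
|H(j14)| = 17 × 24.41 / 160.6 = 2.584
20 log₁₀(2.584) = 8.25 dB
∠(j14 + 20) = arctan(14/20) = 34.99°
∠(j14 + 160) = arctan(14/160) = 5.00°
∠H(j14) = 34.99° − 5.00° = 29.99°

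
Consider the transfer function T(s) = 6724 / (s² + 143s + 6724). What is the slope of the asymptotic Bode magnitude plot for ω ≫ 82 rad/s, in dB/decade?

With 0 zeros and 2 poles, the high-frequency asymptotic slope is 20 × (0 − 2) = -40 dB/decade.

-40 dB/decade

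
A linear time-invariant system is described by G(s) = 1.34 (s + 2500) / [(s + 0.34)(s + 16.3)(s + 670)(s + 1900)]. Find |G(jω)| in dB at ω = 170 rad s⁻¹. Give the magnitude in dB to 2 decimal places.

-141.14 dB

|j170 + 2500| = √(170² + 2500²) = 2506
|j170 + 0.34| = √(170² + 0.34²) = 170
|j170 + 16.3| = √(170² + 16.3²) = 170.8
|j170 + 670| = √(170² + 670²) = 691.2
|j170 + 1900| = √(170² + 1900²) = 1908
|G(j170)| = 1.34 × 2506 / (170 × 170.8 × 691.2 × 1908) = 8.7711e-08
20 log₁₀(8.7711e-08) = -141.139 dB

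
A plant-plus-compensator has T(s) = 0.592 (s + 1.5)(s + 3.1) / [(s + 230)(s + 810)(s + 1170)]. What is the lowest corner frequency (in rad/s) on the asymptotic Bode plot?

1.5 rad/s

Break frequencies occur at each pole and zero magnitude: 1.5 rad/s, 3.1 rad/s, 230 rad/s, 810 rad/s, 1170 rad/s.
The lowest is 1.5 rad/s.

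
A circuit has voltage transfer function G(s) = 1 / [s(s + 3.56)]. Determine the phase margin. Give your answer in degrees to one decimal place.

85.5 deg

Gain crossover: |G(jω)| = 1 at ω ≈ 0.28 rad s⁻¹.
∠G(j0.28) = −90° − arctan(0.28/3.56) ≈ -94.50°
PM = 180° + (-94.50°) = 85.50°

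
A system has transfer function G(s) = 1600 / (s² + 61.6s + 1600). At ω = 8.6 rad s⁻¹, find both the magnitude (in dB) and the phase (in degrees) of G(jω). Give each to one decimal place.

|G| = -0.1 dB, ∠G = -19.1°

|(j8.6)² + 61.6(j8.6) + 1600| = |1526 + j529.76| = 1615
|G(j8.6)| = 1600 / 1615 = 0.99048
20 log₁₀(0.99048) = -0.08 dB
∠[(j8.6)² + 61.6(j8.6) + 1600] = ∠[1526 + j529.76] = 19.14°
∠G(j8.6) = −19.14° = -19.14°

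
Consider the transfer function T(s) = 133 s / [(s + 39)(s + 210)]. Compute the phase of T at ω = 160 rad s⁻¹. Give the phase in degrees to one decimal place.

∠(j160) = 90.00°
∠(j160 + 39) = arctan(160/39) = 76.30°
∠(j160 + 210) = arctan(160/210) = 37.30°
∠T(j160) = 90.00° − (76.30° + 37.30°) = -23.61°

-23.6 deg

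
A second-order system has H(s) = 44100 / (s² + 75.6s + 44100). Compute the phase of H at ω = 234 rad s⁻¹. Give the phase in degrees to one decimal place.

-121.1°

∠[(j234)² + 75.6(j234) + 44100] = ∠[-10656 + j17690] = 121.06°
∠H(j234) = −121.06° = -121.06°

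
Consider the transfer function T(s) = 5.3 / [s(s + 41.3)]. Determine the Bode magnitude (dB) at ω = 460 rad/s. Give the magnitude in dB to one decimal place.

-92.1 dB

|j460 + 41.3| = √(460² + 41.3²) = 461.9
|j460| = 460
|T(j460)| = 5.3 / (461.9 × 460) = 2.4947e-05
20 log₁₀(2.4947e-05) = -92.06 dB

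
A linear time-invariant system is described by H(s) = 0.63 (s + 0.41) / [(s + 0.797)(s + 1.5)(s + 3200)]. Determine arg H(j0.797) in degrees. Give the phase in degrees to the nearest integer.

∠(j0.797 + 0.41) = arctan(0.797/0.41) = 62.78°
∠(j0.797 + 0.797) = arctan(0.797/0.797) = 45.00°
∠(j0.797 + 1.5) = arctan(0.797/1.5) = 27.98°
∠(j0.797 + 3200) = arctan(0.797/3200) = 0.01°
∠H(j0.797) = 62.78° − (45.00° + 27.98° + 0.01°) = -10.22°

-10°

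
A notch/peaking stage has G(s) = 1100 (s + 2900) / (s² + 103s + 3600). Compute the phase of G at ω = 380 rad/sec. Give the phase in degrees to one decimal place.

∠(j380 + 2900) = arctan(380/2900) = 7.47°
∠[(j380)² + 103(j380) + 3600] = ∠[-1.408e+05 + j39140] = 164.46°
∠G(j380) = 7.47° − 164.46° = -157.00°

-157.0°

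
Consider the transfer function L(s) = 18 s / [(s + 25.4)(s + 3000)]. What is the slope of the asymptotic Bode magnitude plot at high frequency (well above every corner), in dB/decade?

With 1 zero and 2 poles, the high-frequency asymptotic slope is 20 × (1 − 2) = -20 dB/decade.

-20 dB/decade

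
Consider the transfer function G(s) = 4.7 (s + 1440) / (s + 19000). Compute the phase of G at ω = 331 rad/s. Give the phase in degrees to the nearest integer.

12°

∠(j331 + 1440) = arctan(331/1440) = 12.95°
∠(j331 + 19000) = arctan(331/19000) = 1.00°
∠G(j331) = 12.95° − 1.00° = 11.95°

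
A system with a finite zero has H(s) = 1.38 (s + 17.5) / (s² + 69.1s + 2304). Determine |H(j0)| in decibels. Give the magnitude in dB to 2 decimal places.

-39.59 dB

H(0) = 1.38 × 17.5 / 2304 = 0.010482
20 log₁₀(0.010482) = -39.591 dB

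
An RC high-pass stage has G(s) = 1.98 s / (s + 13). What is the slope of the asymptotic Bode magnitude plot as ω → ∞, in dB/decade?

With 1 zero and 1 pole, the high-frequency asymptotic slope is 20 × (1 − 1) = 0 dB/decade.

0 dB/decade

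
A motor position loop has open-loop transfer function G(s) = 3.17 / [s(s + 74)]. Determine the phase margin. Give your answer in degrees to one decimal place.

Gain crossover: |G(jω)| = 1 at ω ≈ 0.0428 rad/s.
∠G(j0.0428) = −90° − arctan(0.0428/74) ≈ -90.03°
PM = 180° + (-90.03°) = 89.97°

90.0°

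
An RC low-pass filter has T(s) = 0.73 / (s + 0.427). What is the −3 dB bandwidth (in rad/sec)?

For a single-pole low-pass, the −3 dB point is at the pole: ω = 0.427 rad/sec.

0.427 rad/sec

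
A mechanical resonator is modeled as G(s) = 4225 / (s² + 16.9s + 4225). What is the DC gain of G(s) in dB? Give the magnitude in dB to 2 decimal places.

G(0) = 4225 / 4225 = 1
20 log₁₀(1) = 0.000 dB

0.00 dB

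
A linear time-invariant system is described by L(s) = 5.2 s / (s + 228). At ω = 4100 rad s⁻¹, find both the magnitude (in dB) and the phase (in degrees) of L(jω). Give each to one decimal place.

|L| = 14.3 dB, ∠L = 3.2°

|j4100| = 4100
|j4100 + 228| = √(4100² + 228²) = 4106
|L(j4100)| = 5.2 × 4100 / 4106 = 5.192
20 log₁₀(5.192) = 14.31 dB
∠(j4100) = 90.00°
∠(j4100 + 228) = arctan(4100/228) = 86.82°
∠L(j4100) = 90.00° − 86.82° = 3.18°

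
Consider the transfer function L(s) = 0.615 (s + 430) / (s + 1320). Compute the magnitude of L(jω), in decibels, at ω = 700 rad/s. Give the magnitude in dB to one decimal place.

|j700 + 430| = √(700² + 430²) = 821.5
|j700 + 1320| = √(700² + 1320²) = 1494
|L(j700)| = 0.615 × 821.5 / 1494 = 0.33815
20 log₁₀(0.33815) = -9.42 dB

-9.4 dB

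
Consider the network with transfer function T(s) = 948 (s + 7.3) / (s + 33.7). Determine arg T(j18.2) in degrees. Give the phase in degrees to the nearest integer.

∠(j18.2 + 7.3) = arctan(18.2/7.3) = 68.14°
∠(j18.2 + 33.7) = arctan(18.2/33.7) = 28.37°
∠T(j18.2) = 68.14° − 28.37° = 39.77°

40°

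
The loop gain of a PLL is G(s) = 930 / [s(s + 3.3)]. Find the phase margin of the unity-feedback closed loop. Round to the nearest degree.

Gain crossover: |G(jω)| = 1 at ω ≈ 30.4 rad/s.
∠G(j30.4) = −90° − arctan(30.4/3.3) ≈ -173.81°
PM = 180° + (-173.81°) = 6.19°

6°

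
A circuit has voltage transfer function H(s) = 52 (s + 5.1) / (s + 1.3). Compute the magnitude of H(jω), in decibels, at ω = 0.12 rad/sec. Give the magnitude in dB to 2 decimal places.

|j0.12 + 5.1| = √(0.12² + 5.1²) = 5.101
|j0.12 + 1.3| = √(0.12² + 1.3²) = 1.306
|H(j0.12)| = 52 × 5.101 / 1.306 = 203.19
20 log₁₀(203.19) = 46.158 dB

46.16 dB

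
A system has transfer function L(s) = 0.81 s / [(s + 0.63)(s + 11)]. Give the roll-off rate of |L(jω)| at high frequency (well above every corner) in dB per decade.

-20 dB/decade

With 1 zero and 2 poles, the high-frequency asymptotic slope is 20 × (1 − 2) = -20 dB/decade.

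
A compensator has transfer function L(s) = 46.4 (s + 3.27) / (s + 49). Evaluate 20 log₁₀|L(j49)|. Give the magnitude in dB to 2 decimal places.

|j49 + 3.27| = √(49² + 3.27²) = 49.11
|j49 + 49| = √(49² + 49²) = 69.3
|L(j49)| = 46.4 × 49.11 / 69.3 = 32.883
20 log₁₀(32.883) = 30.339 dB

30.34 dB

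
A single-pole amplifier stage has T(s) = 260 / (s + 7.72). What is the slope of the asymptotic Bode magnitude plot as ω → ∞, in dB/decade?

With 0 zeros and 1 pole, the high-frequency asymptotic slope is 20 × (0 − 1) = -20 dB/decade.

-20 dB/decade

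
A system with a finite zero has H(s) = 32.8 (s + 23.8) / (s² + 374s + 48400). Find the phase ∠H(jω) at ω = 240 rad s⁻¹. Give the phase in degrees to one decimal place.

-11.5 deg

∠(j240 + 23.8) = arctan(240/23.8) = 84.34°
∠[(j240)² + 374(j240) + 48400] = ∠[-9200 + j89760] = 95.85°
∠H(j240) = 84.34° − 95.85° = -11.52°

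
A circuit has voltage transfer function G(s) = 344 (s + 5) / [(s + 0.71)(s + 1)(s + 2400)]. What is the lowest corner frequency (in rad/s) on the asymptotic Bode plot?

0.71 rad/s

Break frequencies occur at each pole and zero magnitude: 0.71 rad/s, 1 rad/s, 5 rad/s, 2400 rad/s.
The lowest is 0.71 rad/s.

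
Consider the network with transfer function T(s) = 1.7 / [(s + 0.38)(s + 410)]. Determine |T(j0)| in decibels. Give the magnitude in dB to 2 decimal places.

T(0) = 1.7 / (0.38 × 410) = 0.010911
20 log₁₀(0.010911) = -39.242 dB

-39.24 dB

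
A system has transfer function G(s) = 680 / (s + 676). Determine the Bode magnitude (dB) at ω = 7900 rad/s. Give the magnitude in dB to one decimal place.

|j7900 + 676| = √(7900² + 676²) = 7929
|G(j7900)| = 680 / 7929 = 0.085763
20 log₁₀(0.085763) = -21.33 dB

-21.3 dB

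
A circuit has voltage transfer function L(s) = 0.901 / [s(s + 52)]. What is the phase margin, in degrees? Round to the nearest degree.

90°

Gain crossover: |L(jω)| = 1 at ω ≈ 0.0173 rad s⁻¹.
∠L(j0.0173) = −90° − arctan(0.0173/52) ≈ -90.02°
PM = 180° + (-90.02°) = 89.98°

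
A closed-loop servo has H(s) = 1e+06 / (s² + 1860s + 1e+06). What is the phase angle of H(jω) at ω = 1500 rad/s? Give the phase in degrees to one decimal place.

-114.1°

∠[(j1500)² + 1860(j1500) + 1e+06] = ∠[-1.25e+06 + j2.79e+06] = 114.13°
∠H(j1500) = −114.13° = -114.13°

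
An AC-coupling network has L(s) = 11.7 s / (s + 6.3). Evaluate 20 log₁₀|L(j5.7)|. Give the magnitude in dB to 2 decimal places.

17.90 dB

|j5.7| = 5.7
|j5.7 + 6.3| = √(5.7² + 6.3²) = 8.496
|L(j5.7)| = 11.7 × 5.7 / 8.496 = 7.8497
20 log₁₀(7.8497) = 17.897 dB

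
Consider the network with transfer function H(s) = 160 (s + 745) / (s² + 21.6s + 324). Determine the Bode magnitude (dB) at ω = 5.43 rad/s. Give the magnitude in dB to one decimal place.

51.5 dB

|j5.43 + 745| = √(5.43² + 745²) = 745
|(j5.43)² + 21.6(j5.43) + 324| = |294.52 + j117.29| = 317
|H(j5.43)| = 160 × 745 / 317 = 376.02
20 log₁₀(376.02) = 51.50 dB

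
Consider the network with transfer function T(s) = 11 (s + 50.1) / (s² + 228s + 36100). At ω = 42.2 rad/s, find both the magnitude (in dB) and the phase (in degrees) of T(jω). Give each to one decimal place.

|T| = -33.9 dB, ∠T = 24.4 deg

|j42.2 + 50.1| = √(42.2² + 50.1²) = 65.5
|(j42.2)² + 228(j42.2) + 36100| = |34319 + j9621.6| = 3.564e+04
|T(j42.2)| = 11 × 65.5 / 3.564e+04 = 0.020216
20 log₁₀(0.020216) = -33.89 dB
∠(j42.2 + 50.1) = arctan(42.2/50.1) = 40.11°
∠[(j42.2)² + 228(j42.2) + 36100] = ∠[34319 + j9621.6] = 15.66°
∠T(j42.2) = 40.11° − 15.66° = 24.45°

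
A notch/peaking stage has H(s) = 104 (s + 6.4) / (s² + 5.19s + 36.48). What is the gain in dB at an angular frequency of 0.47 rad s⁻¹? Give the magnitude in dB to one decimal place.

25.3 dB

|j0.47 + 6.4| = √(0.47² + 6.4²) = 6.417
|(j0.47)² + 5.19(j0.47) + 36.48| = |36.259 + j2.4393| = 36.34
|H(j0.47)| = 104 × 6.417 / 36.34 = 18.365
20 log₁₀(18.365) = 25.28 dB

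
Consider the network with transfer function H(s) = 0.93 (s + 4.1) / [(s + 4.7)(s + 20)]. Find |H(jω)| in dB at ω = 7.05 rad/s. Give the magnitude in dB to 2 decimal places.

|j7.05 + 4.1| = √(7.05² + 4.1²) = 8.156
|j7.05 + 4.7| = √(7.05² + 4.7²) = 8.473
|j7.05 + 20| = √(7.05² + 20²) = 21.21
|H(j7.05)| = 0.93 × 8.156 / (8.473 × 21.21) = 0.042212
20 log₁₀(0.042212) = -27.491 dB

-27.49 dB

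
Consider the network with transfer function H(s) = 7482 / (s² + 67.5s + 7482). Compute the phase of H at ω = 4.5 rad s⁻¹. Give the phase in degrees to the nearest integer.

-2°

∠[(j4.5)² + 67.5(j4.5) + 7482] = ∠[7461.8 + j303.75] = 2.33°
∠H(j4.5) = −2.33° = -2.33°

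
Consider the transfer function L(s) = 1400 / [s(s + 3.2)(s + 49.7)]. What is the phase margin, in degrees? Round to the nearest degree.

Gain crossover: |L(jω)| = 1 at ω ≈ 4.84 rad/s.
∠L(j4.84) = −90° − arctan(4.84/3.2) − arctan(4.84/49.7) ≈ -152.06°
PM = 180° + (-152.06°) = 27.94°

28°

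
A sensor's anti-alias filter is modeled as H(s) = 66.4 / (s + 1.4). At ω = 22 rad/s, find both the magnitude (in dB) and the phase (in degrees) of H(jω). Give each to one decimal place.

|j22 + 1.4| = √(22² + 1.4²) = 22.04
|H(j22)| = 66.4 / 22.04 = 3.0121
20 log₁₀(3.0121) = 9.58 dB
∠(j22 + 1.4) = arctan(22/1.4) = 86.36°
∠H(j22) = −86.36° = -86.36°

|H| = 9.6 dB, ∠H = -86.4 deg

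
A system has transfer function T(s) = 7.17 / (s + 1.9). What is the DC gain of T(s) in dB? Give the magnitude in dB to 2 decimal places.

T(0) = 7.17 / 1.9 = 3.7737
20 log₁₀(3.7737) = 11.535 dB

11.54 dB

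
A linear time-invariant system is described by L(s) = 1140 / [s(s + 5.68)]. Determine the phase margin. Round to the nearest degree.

Gain crossover: |L(jω)| = 1 at ω ≈ 33.5 rad/s.
∠L(j33.5) = −90° − arctan(33.5/5.68) ≈ -170.38°
PM = 180° + (-170.38°) = 9.62°

10°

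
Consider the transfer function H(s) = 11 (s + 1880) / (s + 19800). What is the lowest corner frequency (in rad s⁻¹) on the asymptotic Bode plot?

1880 rad s⁻¹

Break frequencies occur at each pole and zero magnitude: 1880 rad s⁻¹, 19800 rad s⁻¹.
The lowest is 1880 rad s⁻¹.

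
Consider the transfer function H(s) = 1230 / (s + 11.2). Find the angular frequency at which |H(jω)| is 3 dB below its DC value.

For a single-pole low-pass, the −3 dB point is at the pole: ω = 11.2 rad/sec.

11.2 rad/sec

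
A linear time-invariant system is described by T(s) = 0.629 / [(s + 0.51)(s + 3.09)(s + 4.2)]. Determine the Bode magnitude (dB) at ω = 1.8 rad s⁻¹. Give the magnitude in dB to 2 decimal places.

|j1.8 + 0.51| = √(1.8² + 0.51²) = 1.871
|j1.8 + 3.09| = √(1.8² + 3.09²) = 3.576
|j1.8 + 4.2| = √(1.8² + 4.2²) = 4.569
|T(j1.8)| = 0.629 / (1.871 × 3.576 × 4.569) = 0.020575
20 log₁₀(0.020575) = -33.733 dB

-33.73 dB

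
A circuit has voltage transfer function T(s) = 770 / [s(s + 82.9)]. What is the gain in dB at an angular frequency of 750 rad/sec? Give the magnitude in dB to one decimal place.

|j750 + 82.9| = √(750² + 82.9²) = 754.6
|j750| = 750
|T(j750)| = 770 / (754.6 × 750) = 0.0013606
20 log₁₀(0.0013606) = -57.33 dB

-57.3 dB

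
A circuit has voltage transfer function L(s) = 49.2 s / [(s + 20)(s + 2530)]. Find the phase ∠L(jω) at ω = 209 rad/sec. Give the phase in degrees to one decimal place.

∠(j209) = 90.00°
∠(j209 + 20) = arctan(209/20) = 84.53°
∠(j209 + 2530) = arctan(209/2530) = 4.72°
∠L(j209) = 90.00° − (84.53° + 4.72°) = 0.74°

0.7 deg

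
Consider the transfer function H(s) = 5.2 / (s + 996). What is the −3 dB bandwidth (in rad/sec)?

996 rad/sec

For a single-pole low-pass, the −3 dB point is at the pole: ω = 996 rad/sec.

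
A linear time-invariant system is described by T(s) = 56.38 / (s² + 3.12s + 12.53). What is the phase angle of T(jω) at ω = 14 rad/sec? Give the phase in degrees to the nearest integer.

∠[(j14)² + 3.12(j14) + 12.53] = ∠[-183.47 + j43.68] = 166.61°
∠T(j14) = −166.61° = -166.61°

-167°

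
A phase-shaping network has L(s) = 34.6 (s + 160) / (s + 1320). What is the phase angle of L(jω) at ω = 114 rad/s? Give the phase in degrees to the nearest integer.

∠(j114 + 160) = arctan(114/160) = 35.47°
∠(j114 + 1320) = arctan(114/1320) = 4.94°
∠L(j114) = 35.47° − 4.94° = 30.53°

31°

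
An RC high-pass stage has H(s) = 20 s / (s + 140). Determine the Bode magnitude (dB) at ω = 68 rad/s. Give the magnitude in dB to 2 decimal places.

18.83 dB

|j68| = 68
|j68 + 140| = √(68² + 140²) = 155.6
|H(j68)| = 20 × 68 / 155.6 = 8.7381
20 log₁₀(8.7381) = 18.828 dB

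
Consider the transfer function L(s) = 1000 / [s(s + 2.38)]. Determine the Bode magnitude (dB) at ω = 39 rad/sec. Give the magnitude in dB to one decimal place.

|j39 + 2.38| = √(39² + 2.38²) = 39.07
|j39| = 39
|L(j39)| = 1000 / (39.07 × 39) = 0.65624
20 log₁₀(0.65624) = -3.66 dB

-3.7 dB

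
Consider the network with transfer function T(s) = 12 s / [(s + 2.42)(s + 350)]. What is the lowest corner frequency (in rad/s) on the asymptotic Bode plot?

2.42 rad/s

Break frequencies occur at each pole and zero magnitude: 2.42 rad/s, 350 rad/s.
The lowest is 2.42 rad/s.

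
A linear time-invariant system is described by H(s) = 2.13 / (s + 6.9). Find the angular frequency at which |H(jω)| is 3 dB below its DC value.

For a single-pole low-pass, the −3 dB point is at the pole: ω = 6.9 rad/sec.

6.9 rad/sec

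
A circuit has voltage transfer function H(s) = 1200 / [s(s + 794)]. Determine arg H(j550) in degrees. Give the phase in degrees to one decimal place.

∠(j550 + 794) = arctan(550/794) = 34.71°
∠(j550) = 90.00°
∠H(j550) = − (34.71° + 90.00°) = -124.71°

-124.7°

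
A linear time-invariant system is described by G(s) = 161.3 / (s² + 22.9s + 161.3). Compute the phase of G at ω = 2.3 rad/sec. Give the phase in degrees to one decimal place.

∠[(j2.3)² + 22.9(j2.3) + 161.3] = ∠[156.01 + j52.67] = 18.66°
∠G(j2.3) = −18.66° = -18.66°

-18.7°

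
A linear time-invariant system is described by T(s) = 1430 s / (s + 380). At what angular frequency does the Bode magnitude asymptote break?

380 rad/s

The single real pole at s = −380 gives a corner at ω = 380 rad/s.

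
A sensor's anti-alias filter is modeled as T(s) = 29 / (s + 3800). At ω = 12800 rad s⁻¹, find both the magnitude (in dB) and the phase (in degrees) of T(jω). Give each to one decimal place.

|j12800 + 3800| = √(12800² + 3800²) = 1.335e+04
|T(j12800)| = 29 / 1.335e+04 = 0.0021719
20 log₁₀(0.0021719) = -53.26 dB
∠(j12800 + 3800) = arctan(12800/3800) = 73.47°
∠T(j12800) = −73.47° = -73.47°

|T| = -53.3 dB, ∠T = -73.5°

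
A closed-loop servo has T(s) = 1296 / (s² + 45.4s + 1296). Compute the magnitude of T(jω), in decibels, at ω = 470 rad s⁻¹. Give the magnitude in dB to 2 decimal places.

-44.62 dB

|(j470)² + 45.4(j470) + 1296| = |-2.196e+05 + j21338| = 2.206e+05
|T(j470)| = 1296 / 2.206e+05 = 0.0058739
20 log₁₀(0.0058739) = -44.622 dB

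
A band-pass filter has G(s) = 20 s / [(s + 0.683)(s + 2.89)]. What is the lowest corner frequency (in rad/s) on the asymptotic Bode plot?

0.683 rad/s

Break frequencies occur at each pole and zero magnitude: 0.683 rad/s, 2.89 rad/s.
The lowest is 0.683 rad/s.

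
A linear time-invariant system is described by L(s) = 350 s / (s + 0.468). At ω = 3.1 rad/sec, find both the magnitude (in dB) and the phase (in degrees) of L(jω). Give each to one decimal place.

|L| = 50.8 dB, ∠L = 8.6 deg

|j3.1| = 3.1
|j3.1 + 0.468| = √(3.1² + 0.468²) = 3.135
|L(j3.1)| = 350 × 3.1 / 3.135 = 346.08
20 log₁₀(346.08) = 50.78 dB
∠(j3.1) = 90.00°
∠(j3.1 + 0.468) = arctan(3.1/0.468) = 81.42°
∠L(j3.1) = 90.00° − 81.42° = 8.58°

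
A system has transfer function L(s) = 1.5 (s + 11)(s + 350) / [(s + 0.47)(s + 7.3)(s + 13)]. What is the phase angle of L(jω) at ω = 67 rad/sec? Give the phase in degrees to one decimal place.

∠(j67 + 11) = arctan(67/11) = 80.68°
∠(j67 + 350) = arctan(67/350) = 10.84°
∠(j67 + 0.47) = arctan(67/0.47) = 89.60°
∠(j67 + 7.3) = arctan(67/7.3) = 83.78°
∠(j67 + 13) = arctan(67/13) = 79.02°
∠L(j67) = 80.68° + 10.84° − (89.60° + 83.78° + 79.02°) = -160.89°

-160.9 deg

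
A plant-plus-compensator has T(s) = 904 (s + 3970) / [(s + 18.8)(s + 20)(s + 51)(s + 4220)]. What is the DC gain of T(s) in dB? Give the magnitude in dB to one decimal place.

-27.1 dB

T(0) = 904 × 3970 / (18.8 × 20 × 51 × 4220) = 0.044349
20 log₁₀(0.044349) = -27.06 dB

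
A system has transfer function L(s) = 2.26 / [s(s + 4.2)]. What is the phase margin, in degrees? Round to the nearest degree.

Gain crossover: |L(jω)| = 1 at ω ≈ 0.534 rad/s.
∠L(j0.534) = −90° − arctan(0.534/4.2) ≈ -97.24°
PM = 180° + (-97.24°) = 82.76°

83°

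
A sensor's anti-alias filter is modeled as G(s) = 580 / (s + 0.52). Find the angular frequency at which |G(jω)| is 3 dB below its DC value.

For a single-pole low-pass, the −3 dB point is at the pole: ω = 0.52 rad/sec.

0.52 rad/sec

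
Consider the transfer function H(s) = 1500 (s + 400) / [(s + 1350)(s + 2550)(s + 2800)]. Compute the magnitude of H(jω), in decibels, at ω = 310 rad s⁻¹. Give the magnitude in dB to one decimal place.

|j310 + 400| = √(310² + 400²) = 506.1
|j310 + 1350| = √(310² + 1350²) = 1385
|j310 + 2550| = √(310² + 2550²) = 2569
|j310 + 2800| = √(310² + 2800²) = 2817
|H(j310)| = 1500 × 506.1 / (1385 × 2569 × 2817) = 7.5731e-05
20 log₁₀(7.5731e-05) = -82.41 dB

-82.4 dB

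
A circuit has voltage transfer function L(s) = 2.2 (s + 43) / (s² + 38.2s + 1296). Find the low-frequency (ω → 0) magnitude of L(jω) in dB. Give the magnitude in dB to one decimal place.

L(0) = 2.2 × 43 / 1296 = 0.072994
20 log₁₀(0.072994) = -22.73 dB

-22.7 dB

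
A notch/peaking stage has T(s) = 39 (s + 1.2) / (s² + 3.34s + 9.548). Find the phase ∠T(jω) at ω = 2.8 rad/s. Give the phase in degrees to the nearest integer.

-13°

∠(j2.8 + 1.2) = arctan(2.8/1.2) = 66.80°
∠[(j2.8)² + 3.34(j2.8) + 9.548] = ∠[1.708 + j9.352] = 79.65°
∠T(j2.8) = 66.80° − 79.65° = -12.85°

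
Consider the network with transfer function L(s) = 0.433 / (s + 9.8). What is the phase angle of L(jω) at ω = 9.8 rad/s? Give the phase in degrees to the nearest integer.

-45°

∠(j9.8 + 9.8) = arctan(9.8/9.8) = 45.00°
∠L(j9.8) = −45.00° = -45.00°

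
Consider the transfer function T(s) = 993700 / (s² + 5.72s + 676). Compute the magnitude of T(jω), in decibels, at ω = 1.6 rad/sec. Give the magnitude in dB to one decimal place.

|(j1.6)² + 5.72(j1.6) + 676| = |673.44 + j9.152| = 673.5
|T(j1.6)| = 993700 / 673.5 = 1475.4
20 log₁₀(1475.4) = 63.38 dB

63.4 dB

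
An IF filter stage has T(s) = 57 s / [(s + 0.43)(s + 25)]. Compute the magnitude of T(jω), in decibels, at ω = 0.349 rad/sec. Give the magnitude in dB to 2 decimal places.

3.15 dB

|j0.349| = 0.349
|j0.349 + 0.43| = √(0.349² + 0.43²) = 0.5538
|j0.349 + 25| = √(0.349² + 25²) = 25
|T(j0.349)| = 57 × 0.349 / (0.5538 × 25) = 1.4367
20 log₁₀(1.4367) = 3.147 dB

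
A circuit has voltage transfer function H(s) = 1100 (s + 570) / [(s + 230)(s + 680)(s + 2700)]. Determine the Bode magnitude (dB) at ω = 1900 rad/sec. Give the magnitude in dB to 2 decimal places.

|j1900 + 570| = √(1900² + 570²) = 1984
|j1900 + 230| = √(1900² + 230²) = 1914
|j1900 + 680| = √(1900² + 680²) = 2018
|j1900 + 2700| = √(1900² + 2700²) = 3302
|H(j1900)| = 1100 × 1984 / (1914 × 2018 × 3302) = 0.00017112
20 log₁₀(0.00017112) = -75.334 dB

-75.33 dB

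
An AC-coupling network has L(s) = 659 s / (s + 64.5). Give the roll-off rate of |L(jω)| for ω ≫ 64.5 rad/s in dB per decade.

0 dB/decade

With 1 zero and 1 pole, the high-frequency asymptotic slope is 20 × (1 − 1) = 0 dB/decade.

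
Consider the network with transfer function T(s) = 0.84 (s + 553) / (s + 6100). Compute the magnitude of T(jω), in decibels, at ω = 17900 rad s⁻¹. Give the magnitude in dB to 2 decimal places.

|j17900 + 553| = √(17900² + 553²) = 1.791e+04
|j17900 + 6100| = √(17900² + 6100²) = 1.891e+04
|T(j17900)| = 0.84 × 1.791e+04 / 1.891e+04 = 0.79548
20 log₁₀(0.79548) = -1.987 dB

-1.99 dB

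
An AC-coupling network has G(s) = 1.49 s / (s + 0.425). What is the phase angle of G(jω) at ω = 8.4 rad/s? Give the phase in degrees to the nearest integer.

∠(j8.4) = 90.00°
∠(j8.4 + 0.425) = arctan(8.4/0.425) = 87.10°
∠G(j8.4) = 90.00° − 87.10° = 2.90°

3°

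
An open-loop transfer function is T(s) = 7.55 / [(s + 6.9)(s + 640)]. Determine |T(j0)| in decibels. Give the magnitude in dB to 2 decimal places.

T(0) = 7.55 / (6.9 × 640) = 0.0017097
20 log₁₀(0.0017097) = -55.342 dB

-55.34 dB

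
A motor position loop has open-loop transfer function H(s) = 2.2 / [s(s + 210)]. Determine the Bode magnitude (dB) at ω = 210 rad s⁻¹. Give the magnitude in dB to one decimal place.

|j210 + 210| = √(210² + 210²) = 297
|j210| = 210
|H(j210)| = 2.2 / (297 × 210) = 3.5275e-05
20 log₁₀(3.5275e-05) = -89.05 dB

-89.1 dB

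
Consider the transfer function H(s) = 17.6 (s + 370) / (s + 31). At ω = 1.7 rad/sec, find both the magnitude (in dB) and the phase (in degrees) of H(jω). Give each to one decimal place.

|H| = 46.4 dB, ∠H = -2.9°

|j1.7 + 370| = √(1.7² + 370²) = 370
|j1.7 + 31| = √(1.7² + 31²) = 31.05
|H(j1.7)| = 17.6 × 370 / 31.05 = 209.75
20 log₁₀(209.75) = 46.43 dB
∠(j1.7 + 370) = arctan(1.7/370) = 0.26°
∠(j1.7 + 31) = arctan(1.7/31) = 3.14°
∠H(j1.7) = 0.26° − 3.14° = -2.88°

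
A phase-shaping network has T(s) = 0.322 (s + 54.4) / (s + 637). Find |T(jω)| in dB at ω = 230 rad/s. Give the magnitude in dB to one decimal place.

-19.0 dB

|j230 + 54.4| = √(230² + 54.4²) = 236.3
|j230 + 637| = √(230² + 637²) = 677.3
|T(j230)| = 0.322 × 236.3 / 677.3 = 0.11237
20 log₁₀(0.11237) = -18.99 dB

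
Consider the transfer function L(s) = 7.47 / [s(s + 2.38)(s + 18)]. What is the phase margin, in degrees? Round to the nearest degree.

85 deg

Gain crossover: |L(jω)| = 1 at ω ≈ 0.174 rad s⁻¹.
∠L(j0.174) = −90° − arctan(0.174/2.38) − arctan(0.174/18) ≈ -94.73°
PM = 180° + (-94.73°) = 85.27°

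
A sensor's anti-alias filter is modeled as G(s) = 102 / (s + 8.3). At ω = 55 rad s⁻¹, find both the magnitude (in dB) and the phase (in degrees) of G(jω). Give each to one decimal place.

|j55 + 8.3| = √(55² + 8.3²) = 55.62
|G(j55)| = 102 / 55.62 = 1.8338
20 log₁₀(1.8338) = 5.27 dB
∠(j55 + 8.3) = arctan(55/8.3) = 81.42°
∠G(j55) = −81.42° = -81.42°

|G| = 5.3 dB, ∠G = -81.4°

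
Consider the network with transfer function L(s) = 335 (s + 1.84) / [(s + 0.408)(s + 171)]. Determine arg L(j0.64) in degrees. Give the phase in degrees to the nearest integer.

∠(j0.64 + 1.84) = arctan(0.64/1.84) = 19.18°
∠(j0.64 + 0.408) = arctan(0.64/0.408) = 57.48°
∠(j0.64 + 171) = arctan(0.64/171) = 0.21°
∠L(j0.64) = 19.18° − (57.48° + 0.21°) = -38.52°

-39°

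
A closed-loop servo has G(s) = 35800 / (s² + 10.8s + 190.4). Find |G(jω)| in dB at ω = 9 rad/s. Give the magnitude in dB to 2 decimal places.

47.77 dB

|(j9)² + 10.8(j9) + 190.4| = |109.4 + j97.2| = 146.3
|G(j9)| = 35800 / 146.3 = 244.63
20 log₁₀(244.63) = 47.770 dB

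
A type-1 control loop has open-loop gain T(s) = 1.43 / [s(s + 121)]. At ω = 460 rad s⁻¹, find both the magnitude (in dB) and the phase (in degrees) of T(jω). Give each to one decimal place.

|T| = -103.7 dB, ∠T = -165.3°

|j460 + 121| = √(460² + 121²) = 475.6
|j460| = 460
|T(j460)| = 1.43 / (475.6 × 460) = 6.5357e-06
20 log₁₀(6.5357e-06) = -103.69 dB
∠(j460 + 121) = arctan(460/121) = 75.26°
∠(j460) = 90.00°
∠T(j460) = − (75.26° + 90.00°) = -165.26°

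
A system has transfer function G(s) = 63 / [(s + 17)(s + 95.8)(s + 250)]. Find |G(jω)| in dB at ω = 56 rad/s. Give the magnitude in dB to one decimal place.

|j56 + 17| = √(56² + 17²) = 58.52
|j56 + 95.8| = √(56² + 95.8²) = 111
|j56 + 250| = √(56² + 250²) = 256.2
|G(j56)| = 63 / (58.52 × 111 × 256.2) = 3.7866e-05
20 log₁₀(3.7866e-05) = -88.44 dB

-88.4 dB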